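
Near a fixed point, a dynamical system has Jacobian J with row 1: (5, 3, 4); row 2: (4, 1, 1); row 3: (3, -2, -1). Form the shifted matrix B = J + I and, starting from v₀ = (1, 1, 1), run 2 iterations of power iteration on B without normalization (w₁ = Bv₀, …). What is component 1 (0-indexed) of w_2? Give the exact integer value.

B = J + I has rows (6, 3, 4); (4, 2, 1); (3, -2, 0)
w1 = Bv₀ = (6·1 + 3·1 + 4·1; 4·1 + 2·1 + 1·1; 3·1 + (-2)·1 + 0·1) = (13, 7, 1)
w2 = Bw1 = (6·13 + 3·7 + 4·1; 4·13 + 2·7 + 1·1; 3·13 + (-2)·7 + 0·1) = (103, 67, 25)
Requested component of w2: 67

67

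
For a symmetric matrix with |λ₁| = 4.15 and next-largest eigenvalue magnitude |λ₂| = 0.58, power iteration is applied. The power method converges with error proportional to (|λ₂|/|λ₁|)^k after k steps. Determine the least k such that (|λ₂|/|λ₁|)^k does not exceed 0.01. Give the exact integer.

3

|λ₂/λ₁| = 0.58/4.15 = 0.13976
Need k ≥ ln(0.01) / ln(0.13976) = -4.6052 / -1.9678 ≈ 2.340
Smallest integer k satisfying the bound: 3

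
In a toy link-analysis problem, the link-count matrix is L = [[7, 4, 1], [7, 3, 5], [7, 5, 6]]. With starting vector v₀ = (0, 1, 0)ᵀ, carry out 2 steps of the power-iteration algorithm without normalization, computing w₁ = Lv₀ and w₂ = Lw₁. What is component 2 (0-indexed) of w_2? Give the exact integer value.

73

w1 = Lv₀ = (4, 3, 5)
w2 = Lw1 = (45, 62, 73)
The requested component of w2 is 73.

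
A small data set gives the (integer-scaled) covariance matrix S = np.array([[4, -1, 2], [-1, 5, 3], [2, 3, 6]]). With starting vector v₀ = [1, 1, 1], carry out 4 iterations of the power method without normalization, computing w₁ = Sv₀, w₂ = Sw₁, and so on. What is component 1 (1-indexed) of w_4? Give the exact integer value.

2195

w1 = Sv₀ = (5, 7, 11)
w2 = Sw1 = (35, 63, 97)
w3 = Sw2 = (271, 571, 841)
w4 = Sw3 = (2195, 5107, 7301)
The requested component of w4 is 2195.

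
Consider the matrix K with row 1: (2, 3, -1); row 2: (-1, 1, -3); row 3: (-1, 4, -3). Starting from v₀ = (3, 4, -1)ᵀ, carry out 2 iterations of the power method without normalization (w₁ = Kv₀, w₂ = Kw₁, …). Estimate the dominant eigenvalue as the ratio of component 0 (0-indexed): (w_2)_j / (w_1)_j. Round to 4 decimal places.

w1 = Kv₀ = (19, 4, 16)
w2 = Kw1 = (34, -63, -51)
Ratio at component: 34 / 19 = 1.7895

1.7895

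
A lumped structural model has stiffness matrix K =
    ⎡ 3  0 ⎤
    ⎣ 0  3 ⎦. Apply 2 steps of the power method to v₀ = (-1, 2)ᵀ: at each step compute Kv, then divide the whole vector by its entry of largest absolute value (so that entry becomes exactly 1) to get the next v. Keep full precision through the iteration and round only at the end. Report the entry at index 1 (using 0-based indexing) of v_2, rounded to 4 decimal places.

1.0000

Kv0 = (-3.00000, 6.00000); divide by 6.00000 → v1 = (-0.50000, 1.00000)
Kv1 = (-1.50000, 3.00000); divide by 3.00000 → v2 = (-0.50000, 1.00000)
Requested entry of v2: 18/18 = 1.0000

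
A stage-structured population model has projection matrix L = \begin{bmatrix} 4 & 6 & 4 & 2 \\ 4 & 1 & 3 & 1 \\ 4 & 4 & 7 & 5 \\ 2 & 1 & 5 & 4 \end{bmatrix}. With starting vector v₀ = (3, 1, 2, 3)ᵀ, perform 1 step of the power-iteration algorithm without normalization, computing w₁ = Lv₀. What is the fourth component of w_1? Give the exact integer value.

29

w1 = Lv₀ = (4·3 + 6·1 + 4·2 + 2·3; 4·3 + 1·1 + 3·2 + 1·3; 4·3 + 4·1 + 7·2 + 5·3; 2·3 + 1·1 + 5·2 + 4·3) = (32, 22, 45, 29)
The requested component of w1 is 29.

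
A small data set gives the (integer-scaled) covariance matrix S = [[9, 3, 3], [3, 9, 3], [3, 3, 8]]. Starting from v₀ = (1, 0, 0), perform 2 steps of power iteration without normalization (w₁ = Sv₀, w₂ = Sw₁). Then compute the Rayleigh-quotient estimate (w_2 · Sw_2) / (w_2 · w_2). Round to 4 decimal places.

14.3047

w1 = Sv₀ = (9·1 + 3·0 + 3·0; 3·1 + 9·0 + 3·0; 3·1 + 3·0 + 8·0) = (9, 3, 3)
w2 = Sw1 = (9·9 + 3·3 + 3·3; 3·9 + 9·3 + 3·3; 3·9 + 3·3 + 8·3) = (99, 63, 60)
Sw2 = (1260, 1044, 966)
w2·Sw2 = 99·1260 + 63·1044 + 60·966 = 248472; w2·w2 = 99·99 + 63·63 + 60·60 = 17370
λ ≈ 248472/17370 = 14.3047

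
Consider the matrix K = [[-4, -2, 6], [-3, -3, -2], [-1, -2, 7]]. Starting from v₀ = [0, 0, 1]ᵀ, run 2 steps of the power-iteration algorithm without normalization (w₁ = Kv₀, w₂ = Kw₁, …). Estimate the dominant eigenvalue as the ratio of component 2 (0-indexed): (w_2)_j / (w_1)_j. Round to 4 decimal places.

w1 = Kv₀ = (6, -2, 7)
w2 = Kw1 = (22, -26, 47)
Ratio at component: 47 / 7 = 6.7143

λ ≈ 6.7143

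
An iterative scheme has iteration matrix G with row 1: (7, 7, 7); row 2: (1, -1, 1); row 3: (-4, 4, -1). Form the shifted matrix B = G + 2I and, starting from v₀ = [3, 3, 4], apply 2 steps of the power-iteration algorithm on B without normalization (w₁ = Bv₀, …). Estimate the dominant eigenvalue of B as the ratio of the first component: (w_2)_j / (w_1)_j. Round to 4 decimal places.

B = G + 2I has rows (9, 7, 7); (1, 1, 1); (-4, 4, 1)
w1 = Bv₀ = (76, 10, 4)
w2 = Bw1 = (782, 90, -260)
Ratio: 782/76 = 10.2895

μ ≈ 10.2895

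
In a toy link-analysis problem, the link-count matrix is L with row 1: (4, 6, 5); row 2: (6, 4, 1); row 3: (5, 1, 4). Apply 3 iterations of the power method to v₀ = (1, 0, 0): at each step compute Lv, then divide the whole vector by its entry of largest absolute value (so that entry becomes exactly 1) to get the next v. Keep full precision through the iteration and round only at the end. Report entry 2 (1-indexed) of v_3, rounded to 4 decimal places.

0.8411

Lv0 = (4.00000, 6.00000, 5.00000); divide by 6.00000 → v1 = (0.66667, 1.00000, 0.83333)
Lv1 = (12.83333, 8.83333, 7.66667); divide by 12.83333 → v2 = (1.00000, 0.68831, 0.59740)
Lv2 = (11.11688, 9.35065, 8.07792); divide by 11.11688 → v3 = (1.00000, 0.84112, 0.72664)
Requested entry of v3: 720/856 = 0.8411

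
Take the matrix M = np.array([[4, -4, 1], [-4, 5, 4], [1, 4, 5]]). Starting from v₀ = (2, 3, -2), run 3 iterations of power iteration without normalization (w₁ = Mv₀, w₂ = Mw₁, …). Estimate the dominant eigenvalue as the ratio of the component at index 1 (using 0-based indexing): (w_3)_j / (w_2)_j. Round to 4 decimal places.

w1 = Mv₀ = (4·2 + (-4)·3 + 1·(-2); (-4)·2 + 5·3 + 4·(-2); 1·2 + 4·3 + 5·(-2)) = (-6, -1, 4)
w2 = Mw1 = (4·(-6) + (-4)·(-1) + 1·4; (-4)·(-6) + 5·(-1) + 4·4; 1·(-6) + 4·(-1) + 5·4) = (-16, 35, 10)
w3 = Mw2 = (-194, 279, 174)
Ratio at component: 279 / 35 = 7.9714

λ ≈ 7.9714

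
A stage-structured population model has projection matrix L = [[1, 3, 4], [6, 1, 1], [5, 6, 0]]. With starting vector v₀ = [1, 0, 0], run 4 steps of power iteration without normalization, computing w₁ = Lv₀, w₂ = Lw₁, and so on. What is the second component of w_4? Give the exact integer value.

w1 = Lv₀ = (1, 6, 5)
w2 = Lw1 = (39, 17, 41)
w3 = Lw2 = (254, 292, 297)
w4 = Lw3 = (2318, 2113, 3022)
The requested component of w4 is 2113.

2113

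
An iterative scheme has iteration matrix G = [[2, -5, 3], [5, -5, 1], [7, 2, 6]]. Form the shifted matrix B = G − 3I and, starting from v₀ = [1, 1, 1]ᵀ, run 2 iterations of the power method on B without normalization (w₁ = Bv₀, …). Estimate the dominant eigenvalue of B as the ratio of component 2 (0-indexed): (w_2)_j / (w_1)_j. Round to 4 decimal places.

B = G − 3I has rows (-1, -5, 3); (5, -8, 1); (7, 2, 3)
w1 = Bv₀ = ((-1)·1 + (-5)·1 + 3·1; 5·1 + (-8)·1 + 1·1; 7·1 + 2·1 + 3·1) = (-3, -2, 12)
w2 = Bw1 = ((-1)·(-3) + (-5)·(-2) + 3·12; 5·(-3) + (-8)·(-2) + 1·12; 7·(-3) + 2·(-2) + 3·12) = (49, 13, 11)
Ratio: 11/12 = 0.9167

0.9167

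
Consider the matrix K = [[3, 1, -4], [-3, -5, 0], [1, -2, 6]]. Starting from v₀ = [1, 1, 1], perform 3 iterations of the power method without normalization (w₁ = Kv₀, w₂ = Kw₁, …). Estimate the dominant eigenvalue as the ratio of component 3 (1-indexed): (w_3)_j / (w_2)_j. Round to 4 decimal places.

3.6522

w1 = Kv₀ = (3·1 + 1·1 + (-4)·1; (-3)·1 + (-5)·1 + 0·1; 1·1 + (-2)·1 + 6·1) = (0, -8, 5)
w2 = Kw1 = (3·0 + 1·(-8) + (-4)·5; (-3)·0 + (-5)·(-8) + 0·5; 1·0 + (-2)·(-8) + 6·5) = (-28, 40, 46)
w3 = Kw2 = (-228, -116, 168)
Ratio at component: 168 / 46 = 3.6522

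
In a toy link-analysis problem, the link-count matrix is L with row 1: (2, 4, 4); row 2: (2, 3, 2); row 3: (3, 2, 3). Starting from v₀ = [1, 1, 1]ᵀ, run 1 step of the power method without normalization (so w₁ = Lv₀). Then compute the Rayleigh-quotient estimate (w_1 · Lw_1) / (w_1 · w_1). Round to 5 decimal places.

λ ≈ 8.18310

w1 = Lv₀ = (2·1 + 4·1 + 4·1; 2·1 + 3·1 + 2·1; 3·1 + 2·1 + 3·1) = (10, 7, 8)
Lw1 = (80, 57, 68)
w1·Lw1 = 10·80 + 7·57 + 8·68 = 1743; w1·w1 = 10·10 + 7·7 + 8·8 = 213
λ ≈ 1743/213 = 8.18310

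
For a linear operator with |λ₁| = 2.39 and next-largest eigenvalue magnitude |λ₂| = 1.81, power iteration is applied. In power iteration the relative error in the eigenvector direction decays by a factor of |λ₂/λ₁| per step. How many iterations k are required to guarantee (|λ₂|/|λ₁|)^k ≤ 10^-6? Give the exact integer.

|λ₂/λ₁| = 1.81/2.39 = 0.75732
Need k ≥ ln(10^-6) / ln(0.75732) = -13.8155 / -0.2780 ≈ 49.702
Smallest integer k satisfying the bound: 50

50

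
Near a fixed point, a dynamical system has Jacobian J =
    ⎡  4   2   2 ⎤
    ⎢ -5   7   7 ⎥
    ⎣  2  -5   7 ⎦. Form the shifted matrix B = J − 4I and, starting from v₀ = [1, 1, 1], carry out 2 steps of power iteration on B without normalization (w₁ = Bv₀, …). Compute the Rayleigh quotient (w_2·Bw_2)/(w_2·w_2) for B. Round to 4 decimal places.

B = J − 4I has rows (0, 2, 2); (-5, 3, 7); (2, -5, 3)
w1 = Bv₀ = (0·1 + 2·1 + 2·1; (-5)·1 + 3·1 + 7·1; 2·1 + (-5)·1 + 3·1) = (4, 5, 0)
w2 = Bw1 = (0·4 + 2·5 + 2·0; (-5)·4 + 3·5 + 7·0; 2·4 + (-5)·5 + 3·0) = (10, -5, -17)
Bw2 = (-44, -184, -6)
w2·Bw2 = 582; w2·w2 = 414; μ ≈ 582/414 = 1.4058

1.4058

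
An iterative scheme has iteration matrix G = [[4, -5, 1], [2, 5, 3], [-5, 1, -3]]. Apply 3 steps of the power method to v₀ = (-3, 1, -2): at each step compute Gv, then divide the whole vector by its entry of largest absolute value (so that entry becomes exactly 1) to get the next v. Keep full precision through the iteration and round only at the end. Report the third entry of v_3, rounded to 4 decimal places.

1.0000

Gv0 = (-19.00000, -7.00000, 22.00000); divide by 22.00000 → v1 = (-0.86364, -0.31818, 1.00000)
Gv1 = (-0.86364, -0.31818, 1.00000); divide by 1.00000 → v2 = (-0.86364, -0.31818, 1.00000)
Gv2 = (-0.86364, -0.31818, 1.00000); divide by 1.00000 → v3 = (-0.86364, -0.31818, 1.00000)
Requested entry of v3: 22/22 = 1.0000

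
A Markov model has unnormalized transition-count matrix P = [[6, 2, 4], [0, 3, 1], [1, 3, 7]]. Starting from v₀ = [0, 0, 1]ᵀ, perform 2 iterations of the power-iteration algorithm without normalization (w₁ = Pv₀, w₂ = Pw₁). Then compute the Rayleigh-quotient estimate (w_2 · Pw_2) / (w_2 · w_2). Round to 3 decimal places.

w1 = Pv₀ = (6·0 + 2·0 + 4·1; 0·0 + 3·0 + 1·1; 1·0 + 3·0 + 7·1) = (4, 1, 7)
w2 = Pw1 = (6·4 + 2·1 + 4·7; 0·4 + 3·1 + 1·7; 1·4 + 3·1 + 7·7) = (54, 10, 56)
Pw2 = (568, 86, 476)
w2·Pw2 = 54·568 + 10·86 + 56·476 = 58188; w2·w2 = 54·54 + 10·10 + 56·56 = 6152
λ ≈ 58188/6152 = 9.458

λ ≈ 9.458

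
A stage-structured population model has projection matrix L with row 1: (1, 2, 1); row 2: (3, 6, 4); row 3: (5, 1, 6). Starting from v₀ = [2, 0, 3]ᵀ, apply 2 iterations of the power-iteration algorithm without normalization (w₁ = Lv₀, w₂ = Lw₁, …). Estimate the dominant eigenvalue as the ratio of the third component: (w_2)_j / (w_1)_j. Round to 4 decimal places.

w1 = Lv₀ = (1·2 + 2·0 + 1·3; 3·2 + 6·0 + 4·3; 5·2 + 1·0 + 6·3) = (5, 18, 28)
w2 = Lw1 = (1·5 + 2·18 + 1·28; 3·5 + 6·18 + 4·28; 5·5 + 1·18 + 6·28) = (69, 235, 211)
Ratio at component: 211 / 28 = 7.5357

λ ≈ 7.5357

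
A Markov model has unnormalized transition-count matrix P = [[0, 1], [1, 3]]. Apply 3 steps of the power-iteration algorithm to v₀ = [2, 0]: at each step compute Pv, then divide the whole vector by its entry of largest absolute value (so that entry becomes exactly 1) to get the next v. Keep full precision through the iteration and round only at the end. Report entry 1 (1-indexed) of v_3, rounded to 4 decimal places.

0.3000

Pv0 = (0.00000, 2.00000); divide by 2.00000 → v1 = (0.00000, 1.00000)
Pv1 = (1.00000, 3.00000); divide by 3.00000 → v2 = (0.33333, 1.00000)
Pv2 = (1.00000, 3.33333); divide by 3.33333 → v3 = (0.30000, 1.00000)
Requested entry of v3: 6/20 = 0.3000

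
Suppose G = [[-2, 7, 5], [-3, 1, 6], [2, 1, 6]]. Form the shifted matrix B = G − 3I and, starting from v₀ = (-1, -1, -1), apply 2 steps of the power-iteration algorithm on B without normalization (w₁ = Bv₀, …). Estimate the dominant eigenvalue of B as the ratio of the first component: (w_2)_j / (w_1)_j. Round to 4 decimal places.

B = G − 3I has rows (-5, 7, 5); (-3, -2, 6); (2, 1, 3)
w1 = Bv₀ = ((-5)·(-1) + 7·(-1) + 5·(-1); (-3)·(-1) + (-2)·(-1) + 6·(-1); 2·(-1) + 1·(-1) + 3·(-1)) = (-7, -1, -6)
w2 = Bw1 = ((-5)·(-7) + 7·(-1) + 5·(-6); (-3)·(-7) + (-2)·(-1) + 6·(-6); 2·(-7) + 1·(-1) + 3·(-6)) = (-2, -13, -33)
Ratio: -2/-7 = 0.2857

μ ≈ 0.2857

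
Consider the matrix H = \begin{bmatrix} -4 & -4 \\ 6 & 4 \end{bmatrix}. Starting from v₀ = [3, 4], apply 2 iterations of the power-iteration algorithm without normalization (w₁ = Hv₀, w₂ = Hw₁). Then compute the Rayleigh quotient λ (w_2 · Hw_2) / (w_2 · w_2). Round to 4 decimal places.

2.0800

w1 = Hv₀ = ((-4)·3 + (-4)·4; 6·3 + 4·4) = (-28, 34)
w2 = Hw1 = ((-4)·(-28) + (-4)·34; 6·(-28) + 4·34) = (-24, -32)
Hw2 = (224, -272)
w2·Hw2 = (-24)·224 + (-32)·(-272) = 3328; w2·w2 = (-24)·(-24) + (-32)·(-32) = 1600
λ ≈ 3328/1600 = 2.0800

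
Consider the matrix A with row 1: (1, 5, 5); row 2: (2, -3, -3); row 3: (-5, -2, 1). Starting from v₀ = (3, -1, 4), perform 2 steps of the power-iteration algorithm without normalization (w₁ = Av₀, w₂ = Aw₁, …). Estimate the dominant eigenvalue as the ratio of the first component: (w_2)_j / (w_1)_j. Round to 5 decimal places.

w1 = Av₀ = (1·3 + 5·(-1) + 5·4; 2·3 + (-3)·(-1) + (-3)·4; (-5)·3 + (-2)·(-1) + 1·4) = (18, -3, -9)
w2 = Aw1 = (1·18 + 5·(-3) + 5·(-9); 2·18 + (-3)·(-3) + (-3)·(-9); (-5)·18 + (-2)·(-3) + 1·(-9)) = (-42, 72, -93)
Ratio at component: -42 / 18 = -2.33333

-2.33333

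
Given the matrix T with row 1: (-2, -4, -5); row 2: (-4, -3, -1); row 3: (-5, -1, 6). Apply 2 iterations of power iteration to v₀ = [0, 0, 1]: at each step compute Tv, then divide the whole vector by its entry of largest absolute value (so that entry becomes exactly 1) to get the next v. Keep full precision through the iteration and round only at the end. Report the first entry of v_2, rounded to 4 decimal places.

Tv0 = (-5.00000, -1.00000, 6.00000); divide by 6.00000 → v1 = (-0.83333, -0.16667, 1.00000)
Tv1 = (-2.66667, 2.83333, 10.33333); divide by 10.33333 → v2 = (-0.25806, 0.27419, 1.00000)
Requested entry of v2: -16/62 = -0.2581

-0.2581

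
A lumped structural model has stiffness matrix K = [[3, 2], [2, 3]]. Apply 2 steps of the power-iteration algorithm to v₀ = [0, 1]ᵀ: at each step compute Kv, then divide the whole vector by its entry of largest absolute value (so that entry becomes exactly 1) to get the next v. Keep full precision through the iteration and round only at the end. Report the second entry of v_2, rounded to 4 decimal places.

Kv0 = (2.00000, 3.00000); divide by 3.00000 → v1 = (0.66667, 1.00000)
Kv1 = (4.00000, 4.33333); divide by 4.33333 → v2 = (0.92308, 1.00000)
Requested entry of v2: 13/13 = 1.0000

1.0000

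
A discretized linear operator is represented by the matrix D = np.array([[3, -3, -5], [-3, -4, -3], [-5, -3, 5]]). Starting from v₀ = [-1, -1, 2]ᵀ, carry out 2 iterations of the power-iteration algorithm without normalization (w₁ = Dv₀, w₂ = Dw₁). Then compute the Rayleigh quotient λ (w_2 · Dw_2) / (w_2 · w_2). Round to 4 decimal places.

λ ≈ 8.8506

w1 = Dv₀ = (-10, 1, 18)
w2 = Dw1 = (-123, -28, 137)
Dw2 = (-970, 70, 1384)
w2·Dw2 = (-123)·(-970) + (-28)·70 + 137·1384 = 306958; w2·w2 = (-123)·(-123) + (-28)·(-28) + 137·137 = 34682
λ ≈ 306958/34682 = 8.8506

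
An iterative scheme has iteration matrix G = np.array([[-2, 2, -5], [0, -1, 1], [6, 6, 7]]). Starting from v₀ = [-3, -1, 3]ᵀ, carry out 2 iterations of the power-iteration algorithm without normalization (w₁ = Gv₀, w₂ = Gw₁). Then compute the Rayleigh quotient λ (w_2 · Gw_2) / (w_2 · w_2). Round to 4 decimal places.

w1 = Gv₀ = ((-2)·(-3) + 2·(-1) + (-5)·3; 0·(-3) + (-1)·(-1) + 1·3; 6·(-3) + 6·(-1) + 7·3) = (-11, 4, -3)
w2 = Gw1 = ((-2)·(-11) + 2·4 + (-5)·(-3); 0·(-11) + (-1)·4 + 1·(-3); 6·(-11) + 6·4 + 7·(-3)) = (45, -7, -63)
Gw2 = (211, -56, -213)
w2·Gw2 = 45·211 + (-7)·(-56) + (-63)·(-213) = 23306; w2·w2 = 45·45 + (-7)·(-7) + (-63)·(-63) = 6043
λ ≈ 23306/6043 = 3.8567

3.8567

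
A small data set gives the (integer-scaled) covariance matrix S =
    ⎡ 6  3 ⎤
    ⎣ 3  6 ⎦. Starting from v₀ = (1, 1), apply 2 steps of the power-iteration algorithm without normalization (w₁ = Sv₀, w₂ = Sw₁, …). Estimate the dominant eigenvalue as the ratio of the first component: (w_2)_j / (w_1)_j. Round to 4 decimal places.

w1 = Sv₀ = (9, 9)
w2 = Sw1 = (81, 81)
Ratio at component: 81 / 9 = 9.0000

λ ≈ 9.0000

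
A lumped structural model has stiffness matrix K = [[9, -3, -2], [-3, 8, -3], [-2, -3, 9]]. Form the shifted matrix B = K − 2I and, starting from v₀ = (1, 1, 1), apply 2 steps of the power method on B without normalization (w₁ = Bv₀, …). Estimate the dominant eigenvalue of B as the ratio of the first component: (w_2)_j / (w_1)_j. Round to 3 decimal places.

5.000

B = K − 2I has rows (7, -3, -2); (-3, 6, -3); (-2, -3, 7)
w1 = Bv₀ = (2, 0, 2)
w2 = Bw1 = (10, -12, 10)
Ratio: 10/2 = 5.000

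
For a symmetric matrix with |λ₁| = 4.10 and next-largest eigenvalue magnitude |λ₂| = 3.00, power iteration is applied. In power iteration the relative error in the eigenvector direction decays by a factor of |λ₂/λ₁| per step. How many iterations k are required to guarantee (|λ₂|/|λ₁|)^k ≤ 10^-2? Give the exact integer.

|λ₂/λ₁| = 3.00/4.10 = 0.73171
Need k ≥ ln(10^-2) / ln(0.73171) = -4.6052 / -0.3124 ≈ 14.742
Smallest integer k satisfying the bound: 15

15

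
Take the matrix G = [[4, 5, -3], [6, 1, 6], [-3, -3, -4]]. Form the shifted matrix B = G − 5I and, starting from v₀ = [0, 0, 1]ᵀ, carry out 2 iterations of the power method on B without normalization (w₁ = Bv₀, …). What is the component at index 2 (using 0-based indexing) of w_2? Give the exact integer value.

B = G − 5I has rows (-1, 5, -3); (6, -4, 6); (-3, -3, -9)
w1 = Bv₀ = ((-1)·0 + 5·0 + (-3)·1; 6·0 + (-4)·0 + 6·1; (-3)·0 + (-3)·0 + (-9)·1) = (-3, 6, -9)
w2 = Bw1 = ((-1)·(-3) + 5·6 + (-3)·(-9); 6·(-3) + (-4)·6 + 6·(-9); (-3)·(-3) + (-3)·6 + (-9)·(-9)) = (60, -96, 72)
Requested component of w2: 72

72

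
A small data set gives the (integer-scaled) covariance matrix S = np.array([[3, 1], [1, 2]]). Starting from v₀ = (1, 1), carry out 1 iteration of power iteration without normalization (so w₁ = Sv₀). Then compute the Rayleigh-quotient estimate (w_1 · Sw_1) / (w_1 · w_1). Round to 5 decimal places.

λ ≈ 3.60000

w1 = Sv₀ = (3·1 + 1·1; 1·1 + 2·1) = (4, 3)
Sw1 = (15, 10)
w1·Sw1 = 4·15 + 3·10 = 90; w1·w1 = 4·4 + 3·3 = 25
λ ≈ 90/25 = 3.60000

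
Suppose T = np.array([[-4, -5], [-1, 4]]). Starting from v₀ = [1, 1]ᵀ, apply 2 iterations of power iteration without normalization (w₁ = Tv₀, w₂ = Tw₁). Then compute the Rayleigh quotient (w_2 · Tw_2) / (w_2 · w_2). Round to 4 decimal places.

w1 = Tv₀ = ((-4)·1 + (-5)·1; (-1)·1 + 4·1) = (-9, 3)
w2 = Tw1 = ((-4)·(-9) + (-5)·3; (-1)·(-9) + 4·3) = (21, 21)
Tw2 = (-189, 63)
w2·Tw2 = 21·(-189) + 21·63 = -2646; w2·w2 = 21·21 + 21·21 = 882
λ ≈ -2646/882 = -3.0000

λ ≈ -3.0000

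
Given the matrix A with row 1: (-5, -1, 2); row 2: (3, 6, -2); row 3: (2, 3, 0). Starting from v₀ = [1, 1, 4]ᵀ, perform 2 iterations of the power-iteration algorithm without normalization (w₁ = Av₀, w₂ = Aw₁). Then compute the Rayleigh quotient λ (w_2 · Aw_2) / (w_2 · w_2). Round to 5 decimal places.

w1 = Av₀ = (2, 1, 5)
w2 = Aw1 = (-1, 2, 7)
Aw2 = (17, -5, 4)
w2·Aw2 = (-1)·17 + 2·(-5) + 7·4 = 1; w2·w2 = (-1)·(-1) + 2·2 + 7·7 = 54
λ ≈ 1/54 = 0.01852

λ ≈ 0.01852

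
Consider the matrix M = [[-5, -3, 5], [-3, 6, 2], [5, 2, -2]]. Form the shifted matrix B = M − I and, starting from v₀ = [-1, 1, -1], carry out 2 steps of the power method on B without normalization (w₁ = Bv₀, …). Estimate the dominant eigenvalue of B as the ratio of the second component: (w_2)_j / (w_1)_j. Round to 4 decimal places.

6.0000

B = M − I has rows (-6, -3, 5); (-3, 5, 2); (5, 2, -3)
w1 = Bv₀ = ((-6)·(-1) + (-3)·1 + 5·(-1); (-3)·(-1) + 5·1 + 2·(-1); 5·(-1) + 2·1 + (-3)·(-1)) = (-2, 6, 0)
w2 = Bw1 = ((-6)·(-2) + (-3)·6 + 5·0; (-3)·(-2) + 5·6 + 2·0; 5·(-2) + 2·6 + (-3)·0) = (-6, 36, 2)
Ratio: 36/6 = 6.0000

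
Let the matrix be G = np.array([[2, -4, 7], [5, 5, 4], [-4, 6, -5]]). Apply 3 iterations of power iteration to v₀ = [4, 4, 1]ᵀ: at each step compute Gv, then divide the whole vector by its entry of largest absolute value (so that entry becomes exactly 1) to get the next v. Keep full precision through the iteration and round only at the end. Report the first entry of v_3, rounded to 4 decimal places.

0.4031

Gv0 = (-1.00000, 44.00000, 3.00000); divide by 44.00000 → v1 = (-0.02273, 1.00000, 0.06818)
Gv1 = (-3.56818, 5.15909, 5.75000); divide by 5.75000 → v2 = (-0.62055, 0.89723, 1.00000)
Gv2 = (2.16996, 5.38340, 2.86561); divide by 5.38340 → v3 = (0.40308, 1.00000, 0.53231)
Requested entry of v3: 549/1362 = 0.4031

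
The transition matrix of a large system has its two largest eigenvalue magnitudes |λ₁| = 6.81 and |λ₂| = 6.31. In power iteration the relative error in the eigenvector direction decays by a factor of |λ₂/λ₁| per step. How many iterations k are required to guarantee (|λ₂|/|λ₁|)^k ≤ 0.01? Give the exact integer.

61

|λ₂/λ₁| = 6.31/6.81 = 0.92658
Need k ≥ ln(0.01) / ln(0.92658) = -4.6052 / -0.0763 ≈ 60.391
Smallest integer k satisfying the bound: 61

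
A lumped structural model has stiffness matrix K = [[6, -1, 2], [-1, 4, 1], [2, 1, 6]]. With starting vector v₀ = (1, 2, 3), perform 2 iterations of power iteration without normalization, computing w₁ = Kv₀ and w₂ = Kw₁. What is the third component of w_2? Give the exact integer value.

w1 = Kv₀ = (10, 10, 22)
w2 = Kw1 = (94, 52, 162)
The requested component of w2 is 162.

162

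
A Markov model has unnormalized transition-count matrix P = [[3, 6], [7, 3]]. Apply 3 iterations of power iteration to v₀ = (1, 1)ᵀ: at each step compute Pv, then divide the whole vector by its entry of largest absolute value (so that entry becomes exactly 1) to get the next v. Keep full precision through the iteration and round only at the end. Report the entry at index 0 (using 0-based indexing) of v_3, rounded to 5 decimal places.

0.92230

Pv0 = (9.000000, 10.000000); divide by 10.000000 → v1 = (0.900000, 1.000000)
Pv1 = (8.700000, 9.300000); divide by 9.300000 → v2 = (0.935484, 1.000000)
Pv2 = (8.806452, 9.548387); divide by 9.548387 → v3 = (0.922297, 1.000000)
Requested entry of v3: 819/888 = 0.92230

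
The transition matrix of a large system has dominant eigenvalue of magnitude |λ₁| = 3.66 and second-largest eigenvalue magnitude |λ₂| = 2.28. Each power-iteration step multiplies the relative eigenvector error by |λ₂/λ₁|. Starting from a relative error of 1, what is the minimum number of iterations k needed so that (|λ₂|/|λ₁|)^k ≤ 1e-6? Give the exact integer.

|λ₂/λ₁| = 2.28/3.66 = 0.62295
Need k ≥ ln(1e-6) / ln(0.62295) = -13.8155 / -0.4733 ≈ 29.191
Smallest integer k satisfying the bound: 30

30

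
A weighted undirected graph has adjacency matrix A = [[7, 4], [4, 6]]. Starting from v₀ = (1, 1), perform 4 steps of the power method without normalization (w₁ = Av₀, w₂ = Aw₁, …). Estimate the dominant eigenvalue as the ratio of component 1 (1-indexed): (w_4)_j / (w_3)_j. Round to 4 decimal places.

w1 = Av₀ = (7·1 + 4·1; 4·1 + 6·1) = (11, 10)
w2 = Aw1 = (7·11 + 4·10; 4·11 + 6·10) = (117, 104)
w3 = Aw2 = (1235, 1092)
w4 = Aw3 = (13013, 11492)
Ratio at component: 13013 / 1235 = 10.5368

λ ≈ 10.5368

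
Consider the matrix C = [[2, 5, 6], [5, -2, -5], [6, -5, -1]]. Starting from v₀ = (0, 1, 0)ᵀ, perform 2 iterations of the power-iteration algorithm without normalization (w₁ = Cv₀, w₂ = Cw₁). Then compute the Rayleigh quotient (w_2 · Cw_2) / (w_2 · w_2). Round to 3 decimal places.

-10.744

w1 = Cv₀ = (2·0 + 5·1 + 6·0; 5·0 + (-2)·1 + (-5)·0; 6·0 + (-5)·1 + (-1)·0) = (5, -2, -5)
w2 = Cw1 = (2·5 + 5·(-2) + 6·(-5); 5·5 + (-2)·(-2) + (-5)·(-5); 6·5 + (-5)·(-2) + (-1)·(-5)) = (-30, 54, 45)
Cw2 = (480, -483, -495)
w2·Cw2 = (-30)·480 + 54·(-483) + 45·(-495) = -62757; w2·w2 = (-30)·(-30) + 54·54 + 45·45 = 5841
λ ≈ -62757/5841 = -10.744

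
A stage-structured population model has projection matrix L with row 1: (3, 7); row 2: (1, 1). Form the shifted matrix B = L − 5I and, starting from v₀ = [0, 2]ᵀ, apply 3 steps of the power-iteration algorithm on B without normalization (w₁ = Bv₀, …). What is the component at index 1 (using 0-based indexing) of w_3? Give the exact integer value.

B = L − 5I has rows (-2, 7); (1, -4)
w1 = Bv₀ = (14, -8)
w2 = Bw1 = (-84, 46)
w3 = Bw2 = (490, -268)
Requested component of w3: -268

-268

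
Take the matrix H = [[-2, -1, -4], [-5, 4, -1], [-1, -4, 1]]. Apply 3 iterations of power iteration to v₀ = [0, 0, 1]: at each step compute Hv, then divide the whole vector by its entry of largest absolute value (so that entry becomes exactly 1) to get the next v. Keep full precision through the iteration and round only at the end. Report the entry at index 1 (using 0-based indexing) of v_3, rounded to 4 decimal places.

-0.4262

Hv0 = (-4.00000, -1.00000, 1.00000); divide by -4.00000 → v1 = (1.00000, 0.25000, -0.25000)
Hv1 = (-1.25000, -3.75000, -2.25000); divide by -3.75000 → v2 = (0.33333, 1.00000, 0.60000)
Hv2 = (-4.06667, 1.73333, -3.73333); divide by -4.06667 → v3 = (1.00000, -0.42623, 0.91803)
Requested entry of v3: 26/-61 = -0.4262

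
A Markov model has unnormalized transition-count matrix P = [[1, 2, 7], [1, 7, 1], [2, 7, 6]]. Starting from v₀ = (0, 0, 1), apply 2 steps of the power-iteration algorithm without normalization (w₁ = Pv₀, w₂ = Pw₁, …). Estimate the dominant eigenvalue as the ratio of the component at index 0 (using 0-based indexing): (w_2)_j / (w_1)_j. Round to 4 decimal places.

7.2857

w1 = Pv₀ = (1·0 + 2·0 + 7·1; 1·0 + 7·0 + 1·1; 2·0 + 7·0 + 6·1) = (7, 1, 6)
w2 = Pw1 = (1·7 + 2·1 + 7·6; 1·7 + 7·1 + 1·6; 2·7 + 7·1 + 6·6) = (51, 20, 57)
Ratio at component: 51 / 7 = 7.2857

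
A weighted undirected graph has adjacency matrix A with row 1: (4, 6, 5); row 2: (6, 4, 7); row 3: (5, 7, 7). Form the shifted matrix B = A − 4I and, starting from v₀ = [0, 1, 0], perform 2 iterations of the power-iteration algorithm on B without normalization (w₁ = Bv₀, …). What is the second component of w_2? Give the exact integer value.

B = A − 4I has rows (0, 6, 5); (6, 0, 7); (5, 7, 3)
w1 = Bv₀ = (0·0 + 6·1 + 5·0; 6·0 + 0·1 + 7·0; 5·0 + 7·1 + 3·0) = (6, 0, 7)
w2 = Bw1 = (0·6 + 6·0 + 5·7; 6·6 + 0·0 + 7·7; 5·6 + 7·0 + 3·7) = (35, 85, 51)
Requested component of w2: 85

85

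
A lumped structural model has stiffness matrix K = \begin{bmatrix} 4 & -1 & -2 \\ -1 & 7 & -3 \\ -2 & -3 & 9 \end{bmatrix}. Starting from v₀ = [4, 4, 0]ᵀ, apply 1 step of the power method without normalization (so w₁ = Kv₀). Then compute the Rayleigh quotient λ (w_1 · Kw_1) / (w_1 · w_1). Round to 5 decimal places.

w1 = Kv₀ = (4·4 + (-1)·4 + (-2)·0; (-1)·4 + 7·4 + (-3)·0; (-2)·4 + (-3)·4 + 9·0) = (12, 24, -20)
Kw1 = (64, 216, -276)
w1·Kw1 = 12·64 + 24·216 + (-20)·(-276) = 11472; w1·w1 = 12·12 + 24·24 + (-20)·(-20) = 1120
λ ≈ 11472/1120 = 10.24286

λ ≈ 10.24286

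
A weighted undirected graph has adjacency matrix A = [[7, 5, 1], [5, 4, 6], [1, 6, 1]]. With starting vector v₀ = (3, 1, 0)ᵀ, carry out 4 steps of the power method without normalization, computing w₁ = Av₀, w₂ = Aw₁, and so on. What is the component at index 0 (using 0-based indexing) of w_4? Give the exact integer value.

w1 = Av₀ = (7·3 + 5·1 + 1·0; 5·3 + 4·1 + 6·0; 1·3 + 6·1 + 1·0) = (26, 19, 9)
w2 = Aw1 = (7·26 + 5·19 + 1·9; 5·26 + 4·19 + 6·9; 1·26 + 6·19 + 1·9) = (286, 260, 149)
w3 = Aw2 = (3451, 3364, 1995)
w4 = Aw3 = (42972, 42681, 25630)
The requested component of w4 is 42972.

42972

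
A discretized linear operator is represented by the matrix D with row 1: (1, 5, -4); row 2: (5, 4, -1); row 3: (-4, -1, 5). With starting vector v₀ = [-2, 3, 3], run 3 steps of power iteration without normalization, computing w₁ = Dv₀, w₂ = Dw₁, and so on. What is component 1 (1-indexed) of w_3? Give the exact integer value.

w1 = Dv₀ = (1·(-2) + 5·3 + (-4)·3; 5·(-2) + 4·3 + (-1)·3; (-4)·(-2) + (-1)·3 + 5·3) = (1, -1, 20)
w2 = Dw1 = (1·1 + 5·(-1) + (-4)·20; 5·1 + 4·(-1) + (-1)·20; (-4)·1 + (-1)·(-1) + 5·20) = (-84, -19, 97)
w3 = Dw2 = (-567, -593, 840)
The requested component of w3 is -567.

-567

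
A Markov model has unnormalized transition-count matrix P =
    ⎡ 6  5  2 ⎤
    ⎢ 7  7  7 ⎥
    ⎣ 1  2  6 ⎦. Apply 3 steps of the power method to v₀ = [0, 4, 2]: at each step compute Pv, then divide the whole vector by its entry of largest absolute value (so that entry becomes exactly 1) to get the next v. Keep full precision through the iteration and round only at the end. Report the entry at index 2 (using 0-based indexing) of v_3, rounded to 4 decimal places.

0.3462

Pv0 = (24.00000, 42.00000, 20.00000); divide by 42.00000 → v1 = (0.57143, 1.00000, 0.47619)
Pv1 = (9.38095, 14.33333, 5.42857); divide by 14.33333 → v2 = (0.65449, 1.00000, 0.37874)
Pv2 = (9.68439, 14.23256, 4.92691); divide by 14.23256 → v3 = (0.68044, 1.00000, 0.34617)
Requested entry of v3: 2966/8568 = 0.3462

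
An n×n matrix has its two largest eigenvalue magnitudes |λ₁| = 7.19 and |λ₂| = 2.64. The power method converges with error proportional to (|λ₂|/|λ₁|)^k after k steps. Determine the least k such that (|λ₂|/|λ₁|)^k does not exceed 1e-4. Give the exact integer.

|λ₂/λ₁| = 2.64/7.19 = 0.36718
Need k ≥ ln(1e-4) / ln(0.36718) = -9.2103 / -1.0019 ≈ 9.193
Smallest integer k satisfying the bound: 10

10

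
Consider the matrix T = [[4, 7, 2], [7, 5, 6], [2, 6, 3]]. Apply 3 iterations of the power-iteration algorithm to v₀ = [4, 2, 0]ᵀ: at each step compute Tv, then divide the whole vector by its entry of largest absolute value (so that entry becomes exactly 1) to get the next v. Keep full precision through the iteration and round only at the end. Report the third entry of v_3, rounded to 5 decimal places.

0.65398

Tv0 = (30.000000, 38.000000, 20.000000); divide by 38.000000 → v1 = (0.789474, 1.000000, 0.526316)
Tv1 = (11.210526, 13.684211, 9.157895); divide by 13.684211 → v2 = (0.819231, 1.000000, 0.669231)
Tv2 = (11.615385, 14.750000, 9.646154); divide by 14.750000 → v3 = (0.787484, 1.000000, 0.653977)
Requested entry of v3: 5016/7670 = 0.65398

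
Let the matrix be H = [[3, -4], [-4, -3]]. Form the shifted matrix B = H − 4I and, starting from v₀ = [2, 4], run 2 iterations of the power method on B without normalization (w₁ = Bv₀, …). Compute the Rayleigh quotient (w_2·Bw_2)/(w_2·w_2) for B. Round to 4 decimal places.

μ ≈ -9.0000

B = H − 4I has rows (-1, -4); (-4, -7)
w1 = Bv₀ = (-18, -36)
w2 = Bw1 = (162, 324)
Bw2 = (-1458, -2916)
w2·Bw2 = -1180980; w2·w2 = 131220; μ ≈ -1180980/131220 = -9.0000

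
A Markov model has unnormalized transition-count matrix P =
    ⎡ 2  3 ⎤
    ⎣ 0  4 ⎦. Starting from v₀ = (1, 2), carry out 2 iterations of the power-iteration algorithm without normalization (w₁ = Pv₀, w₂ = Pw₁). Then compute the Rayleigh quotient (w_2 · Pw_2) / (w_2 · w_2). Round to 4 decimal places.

w1 = Pv₀ = (8, 8)
w2 = Pw1 = (40, 32)
Pw2 = (176, 128)
w2·Pw2 = 40·176 + 32·128 = 11136; w2·w2 = 40·40 + 32·32 = 2624
λ ≈ 11136/2624 = 4.2439

λ ≈ 4.2439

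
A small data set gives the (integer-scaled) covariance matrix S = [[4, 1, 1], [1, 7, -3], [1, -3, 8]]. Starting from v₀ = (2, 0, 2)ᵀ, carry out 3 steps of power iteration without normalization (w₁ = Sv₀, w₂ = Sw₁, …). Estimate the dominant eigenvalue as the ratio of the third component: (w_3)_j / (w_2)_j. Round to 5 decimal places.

w1 = Sv₀ = (10, -4, 18)
w2 = Sw1 = (54, -72, 166)
w3 = Sw2 = (310, -948, 1598)
Ratio at component: 1598 / 166 = 9.62651

λ ≈ 9.62651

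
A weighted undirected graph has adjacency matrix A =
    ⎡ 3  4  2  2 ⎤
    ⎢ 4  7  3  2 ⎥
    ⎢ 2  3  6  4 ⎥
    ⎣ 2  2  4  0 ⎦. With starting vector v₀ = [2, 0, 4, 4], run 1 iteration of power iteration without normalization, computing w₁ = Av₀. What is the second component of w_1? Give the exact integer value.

w1 = Av₀ = (3·2 + 4·0 + 2·4 + 2·4; 4·2 + 7·0 + 3·4 + 2·4; 2·2 + 3·0 + 6·4 + 4·4; 2·2 + 2·0 + 4·4 + 0·4) = (22, 28, 44, 20)
The requested component of w1 is 28.

28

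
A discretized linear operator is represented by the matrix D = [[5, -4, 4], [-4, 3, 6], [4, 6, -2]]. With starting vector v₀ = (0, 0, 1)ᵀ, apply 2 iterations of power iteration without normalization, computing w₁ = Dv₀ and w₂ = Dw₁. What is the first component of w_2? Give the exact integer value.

-12

w1 = Dv₀ = (4, 6, -2)
w2 = Dw1 = (-12, -10, 56)
The requested component of w2 is -12.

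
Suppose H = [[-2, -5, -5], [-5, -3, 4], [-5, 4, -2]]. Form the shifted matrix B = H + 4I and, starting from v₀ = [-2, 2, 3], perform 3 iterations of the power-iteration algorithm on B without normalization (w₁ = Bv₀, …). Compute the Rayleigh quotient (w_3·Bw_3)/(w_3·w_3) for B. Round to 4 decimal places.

B = H + 4I has rows (2, -5, -5); (-5, 1, 4); (-5, 4, 2)
w1 = Bv₀ = (-29, 24, 24)
w2 = Bw1 = (-298, 265, 289)
w3 = Bw2 = (-3366, 2911, 3128)
Bw3 = (-36927, 32253, 34730)
w3·Bw3 = 326820205; w3·w3 = 29588261; μ ≈ 326820205/29588261 = 11.0456

11.0456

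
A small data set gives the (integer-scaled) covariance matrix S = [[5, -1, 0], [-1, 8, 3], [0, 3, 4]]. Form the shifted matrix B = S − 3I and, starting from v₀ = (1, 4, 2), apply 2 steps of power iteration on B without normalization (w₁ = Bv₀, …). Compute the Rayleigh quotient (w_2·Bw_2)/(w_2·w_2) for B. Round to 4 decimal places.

B = S − 3I has rows (2, -1, 0); (-1, 5, 3); (0, 3, 1)
w1 = Bv₀ = (-2, 25, 14)
w2 = Bw1 = (-29, 169, 89)
Bw2 = (-227, 1141, 596)
w2·Bw2 = 252456; w2·w2 = 37323; μ ≈ 252456/37323 = 6.7641

6.7641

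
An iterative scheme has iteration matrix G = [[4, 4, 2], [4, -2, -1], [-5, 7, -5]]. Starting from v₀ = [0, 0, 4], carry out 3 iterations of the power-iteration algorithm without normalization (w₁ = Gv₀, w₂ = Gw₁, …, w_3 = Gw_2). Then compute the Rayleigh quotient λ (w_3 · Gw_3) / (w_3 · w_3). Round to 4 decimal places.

w1 = Gv₀ = (8, -4, -20)
w2 = Gw1 = (-24, 60, 32)
w3 = Gw2 = (208, -248, 380)
Gw3 = (600, 948, -4676)
w3·Gw3 = 208·600 + (-248)·948 + 380·(-4676) = -1887184; w3·w3 = 208·208 + (-248)·(-248) + 380·380 = 249168
λ ≈ -1887184/249168 = -7.5739

λ ≈ -7.5739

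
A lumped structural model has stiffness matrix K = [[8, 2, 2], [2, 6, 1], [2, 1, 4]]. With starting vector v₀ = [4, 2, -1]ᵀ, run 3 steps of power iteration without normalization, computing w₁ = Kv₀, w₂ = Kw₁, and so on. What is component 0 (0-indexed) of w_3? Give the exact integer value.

3174

w1 = Kv₀ = (8·4 + 2·2 + 2·(-1); 2·4 + 6·2 + 1·(-1); 2·4 + 1·2 + 4·(-1)) = (34, 19, 6)
w2 = Kw1 = (8·34 + 2·19 + 2·6; 2·34 + 6·19 + 1·6; 2·34 + 1·19 + 4·6) = (322, 188, 111)
w3 = Kw2 = (3174, 1883, 1276)
The requested component of w3 is 3174.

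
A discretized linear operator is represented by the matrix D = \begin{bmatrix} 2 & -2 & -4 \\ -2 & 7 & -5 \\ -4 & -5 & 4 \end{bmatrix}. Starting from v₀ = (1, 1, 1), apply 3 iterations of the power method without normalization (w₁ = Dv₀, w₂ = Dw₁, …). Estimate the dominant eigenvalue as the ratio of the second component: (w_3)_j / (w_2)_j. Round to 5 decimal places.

w1 = Dv₀ = (2·1 + (-2)·1 + (-4)·1; (-2)·1 + 7·1 + (-5)·1; (-4)·1 + (-5)·1 + 4·1) = (-4, 0, -5)
w2 = Dw1 = (2·(-4) + (-2)·0 + (-4)·(-5); (-2)·(-4) + 7·0 + (-5)·(-5); (-4)·(-4) + (-5)·0 + 4·(-5)) = (12, 33, -4)
w3 = Dw2 = (-26, 227, -229)
Ratio at component: 227 / 33 = 6.87879

λ ≈ 6.87879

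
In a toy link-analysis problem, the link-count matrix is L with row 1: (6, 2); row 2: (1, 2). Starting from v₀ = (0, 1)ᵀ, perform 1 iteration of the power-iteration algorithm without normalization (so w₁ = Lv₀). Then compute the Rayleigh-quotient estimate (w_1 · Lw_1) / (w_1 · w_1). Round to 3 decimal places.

5.500

w1 = Lv₀ = (6·0 + 2·1; 1·0 + 2·1) = (2, 2)
Lw1 = (16, 6)
w1·Lw1 = 2·16 + 2·6 = 44; w1·w1 = 2·2 + 2·2 = 8
λ ≈ 44/8 = 5.500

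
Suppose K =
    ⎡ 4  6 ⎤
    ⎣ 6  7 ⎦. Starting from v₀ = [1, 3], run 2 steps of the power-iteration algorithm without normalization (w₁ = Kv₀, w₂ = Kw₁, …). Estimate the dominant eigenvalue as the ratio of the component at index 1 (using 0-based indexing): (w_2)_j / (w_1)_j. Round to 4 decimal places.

w1 = Kv₀ = (4·1 + 6·3; 6·1 + 7·3) = (22, 27)
w2 = Kw1 = (4·22 + 6·27; 6·22 + 7·27) = (250, 321)
Ratio at component: 321 / 27 = 11.8889

11.8889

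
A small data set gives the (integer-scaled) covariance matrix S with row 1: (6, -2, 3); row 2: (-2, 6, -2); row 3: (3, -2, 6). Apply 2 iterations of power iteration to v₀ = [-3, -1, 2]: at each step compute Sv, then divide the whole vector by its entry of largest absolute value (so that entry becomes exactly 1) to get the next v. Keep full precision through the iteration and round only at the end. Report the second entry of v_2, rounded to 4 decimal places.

Sv0 = (-10.00000, -4.00000, 5.00000); divide by -10.00000 → v1 = (1.00000, 0.40000, -0.50000)
Sv1 = (3.70000, 1.40000, -0.80000); divide by 3.70000 → v2 = (1.00000, 0.37838, -0.21622)
Requested entry of v2: -14/-37 = 0.3784

0.3784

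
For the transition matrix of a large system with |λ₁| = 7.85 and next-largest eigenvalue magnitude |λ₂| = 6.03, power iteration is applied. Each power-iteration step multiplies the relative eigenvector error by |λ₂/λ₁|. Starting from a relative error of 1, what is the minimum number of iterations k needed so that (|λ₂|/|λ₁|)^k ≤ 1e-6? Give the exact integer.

53

|λ₂/λ₁| = 6.03/7.85 = 0.76815
Need k ≥ ln(1e-6) / ln(0.76815) = -13.8155 / -0.2638 ≈ 52.378
Smallest integer k satisfying the bound: 53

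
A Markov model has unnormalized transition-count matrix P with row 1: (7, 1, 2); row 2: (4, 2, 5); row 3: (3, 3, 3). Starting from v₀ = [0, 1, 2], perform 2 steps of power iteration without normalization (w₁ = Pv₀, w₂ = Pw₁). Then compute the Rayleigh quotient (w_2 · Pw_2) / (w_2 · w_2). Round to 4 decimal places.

λ ≈ 9.5162

w1 = Pv₀ = (7·0 + 1·1 + 2·2; 4·0 + 2·1 + 5·2; 3·0 + 3·1 + 3·2) = (5, 12, 9)
w2 = Pw1 = (7·5 + 1·12 + 2·9; 4·5 + 2·12 + 5·9; 3·5 + 3·12 + 3·9) = (65, 89, 78)
Pw2 = (700, 828, 696)
w2·Pw2 = 65·700 + 89·828 + 78·696 = 173480; w2·w2 = 65·65 + 89·89 + 78·78 = 18230
λ ≈ 173480/18230 = 9.5162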